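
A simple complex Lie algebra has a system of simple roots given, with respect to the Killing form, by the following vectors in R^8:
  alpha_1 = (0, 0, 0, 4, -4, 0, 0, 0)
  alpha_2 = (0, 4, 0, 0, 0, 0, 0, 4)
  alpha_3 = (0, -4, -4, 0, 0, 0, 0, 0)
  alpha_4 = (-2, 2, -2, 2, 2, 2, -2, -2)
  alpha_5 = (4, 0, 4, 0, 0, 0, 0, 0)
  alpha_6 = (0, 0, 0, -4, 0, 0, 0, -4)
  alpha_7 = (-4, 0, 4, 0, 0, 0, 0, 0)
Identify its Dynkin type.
E_7

Compute the Cartan integers a_ij = 2(alpha_i, alpha_j)/(alpha_j, alpha_j); the resulting 7x7 Cartan matrix is
[[2, 0, 0, 0, 0, -1, 0], [0, 2, -1, 0, 0, -1, 0], [0, -1, 2, 0, -1, 0, -1], [0, 0, 0, 2, -1, 0, 0], [0, 0, -1, -1, 2, 0, 0], [-1, -1, 0, 0, 0, 2, 0], [0, 0, -1, 0, 0, 0, 2]].
All simple roots have the same length, so the diagram is simply laced. The associated Dynkin diagram is a chain of 6 nodes with one extra node attached to the third node from one end (E_7), so the type is E_7.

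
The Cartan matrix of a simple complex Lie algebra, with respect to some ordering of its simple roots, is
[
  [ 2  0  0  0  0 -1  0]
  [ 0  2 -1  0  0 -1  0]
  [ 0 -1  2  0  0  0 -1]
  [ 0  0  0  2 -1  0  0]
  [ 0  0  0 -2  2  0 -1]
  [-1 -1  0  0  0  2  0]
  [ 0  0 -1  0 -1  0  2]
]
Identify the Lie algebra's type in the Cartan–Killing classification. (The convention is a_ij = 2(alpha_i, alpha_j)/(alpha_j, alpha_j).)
The matrix has rank 7 with 2's on the diagonal. Reading the off-diagonal entries as Dynkin edges (a single edge where a_ij = a_ji = -1; a double or triple edge where a_ij * a_ji = 2 or 3), the diagram is a chain of 7 nodes with a double edge at one end; the terminal node there is the unique short simple root (B_7). One simple-root ordering that puts it in standard form is (alpha_1, alpha_6, alpha_2, alpha_3, alpha_7, alpha_5, alpha_4). So the algebra is type B_7, i.e. so(15).

B_7 (so(15))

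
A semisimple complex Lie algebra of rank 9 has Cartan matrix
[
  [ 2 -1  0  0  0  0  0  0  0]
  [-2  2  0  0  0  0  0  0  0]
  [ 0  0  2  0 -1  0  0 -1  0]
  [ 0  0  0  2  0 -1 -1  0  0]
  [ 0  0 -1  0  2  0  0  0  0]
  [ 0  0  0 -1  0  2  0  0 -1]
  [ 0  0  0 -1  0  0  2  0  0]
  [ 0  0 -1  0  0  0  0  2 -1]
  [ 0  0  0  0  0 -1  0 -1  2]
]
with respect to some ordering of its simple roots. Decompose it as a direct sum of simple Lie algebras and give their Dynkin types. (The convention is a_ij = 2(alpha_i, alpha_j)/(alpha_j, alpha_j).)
The diagram associated to this matrix has two connected components: the simple roots {alpha_3, alpha_4, alpha_5, alpha_6, alpha_7, alpha_8, alpha_9} form a chain of 7 nodes with single edges (A_7), and {alpha_1, alpha_2} form a chain of 2 nodes with a double edge at one end; the terminal node there is the unique short simple root (B_2). A semisimple Lie algebra decomposes uniquely as the direct sum of simple ideals, one per connected component of its Dynkin diagram, so g ≅ A_7 ⊕ B_2 (dimension 63 + 10 = 73).

A_7 ⊕ B_2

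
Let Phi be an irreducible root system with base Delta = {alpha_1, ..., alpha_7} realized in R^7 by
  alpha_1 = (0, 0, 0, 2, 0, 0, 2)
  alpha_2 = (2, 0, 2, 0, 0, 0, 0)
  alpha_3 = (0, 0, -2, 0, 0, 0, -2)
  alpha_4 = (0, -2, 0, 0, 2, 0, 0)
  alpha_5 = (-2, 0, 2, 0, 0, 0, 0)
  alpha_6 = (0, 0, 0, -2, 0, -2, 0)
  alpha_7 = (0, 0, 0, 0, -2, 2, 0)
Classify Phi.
D_7 (so(14))

Compute the Cartan integers a_ij = 2(alpha_i, alpha_j)/(alpha_j, alpha_j); the resulting 7x7 Cartan matrix is
[[2, 0, -1, 0, 0, -1, 0], [0, 2, -1, 0, 0, 0, 0], [-1, -1, 2, 0, -1, 0, 0], [0, 0, 0, 2, 0, 0, -1], [0, 0, -1, 0, 2, 0, 0], [-1, 0, 0, 0, 0, 2, -1], [0, 0, 0, -1, 0, -1, 2]].
All simple roots have the same length, so the diagram is simply laced. The associated Dynkin diagram is a chain of 5 nodes with a fork of two nodes at one end (D_7), so the type is D_7 (the algebra so(14)).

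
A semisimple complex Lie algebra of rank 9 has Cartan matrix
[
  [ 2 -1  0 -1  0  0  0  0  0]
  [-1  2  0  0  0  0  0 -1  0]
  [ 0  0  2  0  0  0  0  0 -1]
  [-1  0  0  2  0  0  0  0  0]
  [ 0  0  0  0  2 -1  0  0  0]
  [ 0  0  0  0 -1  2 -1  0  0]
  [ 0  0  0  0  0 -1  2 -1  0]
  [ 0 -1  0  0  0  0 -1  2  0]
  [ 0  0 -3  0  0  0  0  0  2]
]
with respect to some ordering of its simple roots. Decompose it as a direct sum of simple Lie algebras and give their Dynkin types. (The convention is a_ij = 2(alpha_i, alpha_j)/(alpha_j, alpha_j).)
A7 + G2

The diagram associated to this matrix has two connected components: the simple roots {alpha_1, alpha_2, alpha_4, alpha_5, alpha_6, alpha_7, alpha_8} form a chain of 7 nodes with single edges (A_7), and {alpha_3, alpha_9} form two nodes joined by a triple edge (G_2). A semisimple Lie algebra decomposes uniquely as the direct sum of simple ideals, one per connected component of its Dynkin diagram, so g ≅ A_7 ⊕ G_2 (dimension 63 + 14 = 77).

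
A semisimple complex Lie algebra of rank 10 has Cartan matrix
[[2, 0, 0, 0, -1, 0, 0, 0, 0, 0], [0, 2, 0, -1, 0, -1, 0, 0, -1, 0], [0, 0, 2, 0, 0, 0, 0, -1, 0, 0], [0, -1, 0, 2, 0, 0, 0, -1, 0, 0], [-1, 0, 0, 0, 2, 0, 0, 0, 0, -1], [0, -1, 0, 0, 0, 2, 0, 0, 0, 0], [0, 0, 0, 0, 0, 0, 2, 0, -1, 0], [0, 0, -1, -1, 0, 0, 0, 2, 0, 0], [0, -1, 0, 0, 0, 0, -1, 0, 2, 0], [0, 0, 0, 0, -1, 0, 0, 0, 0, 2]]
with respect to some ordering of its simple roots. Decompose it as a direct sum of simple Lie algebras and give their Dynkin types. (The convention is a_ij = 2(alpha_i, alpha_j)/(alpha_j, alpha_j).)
The diagram associated to this matrix has two connected components: the simple roots {alpha_1, alpha_5, alpha_10} form a chain of 3 nodes with single edges (A_3), and {alpha_2, alpha_3, alpha_4, alpha_6, alpha_7, alpha_8, alpha_9} form a chain of 6 nodes with one extra node attached to the third node from one end (E_7). A semisimple Lie algebra decomposes uniquely as the direct sum of simple ideals, one per connected component of its Dynkin diagram, so g ≅ A_3 ⊕ E_7 (dimension 15 + 133 = 148).

type A_3 + type E_7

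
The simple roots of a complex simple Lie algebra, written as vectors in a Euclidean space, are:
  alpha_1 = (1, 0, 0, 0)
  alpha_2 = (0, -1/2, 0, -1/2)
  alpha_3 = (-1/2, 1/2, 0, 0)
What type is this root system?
Compute the Cartan integers a_ij = 2(alpha_i, alpha_j)/(alpha_j, alpha_j); the resulting 3x3 Cartan matrix is
[[2, 0, -2], [0, 2, -1], [-1, -1, 2]].
The roots have two lengths (squared-length ratio 2:1); the short ones are alpha_{2,3}. The associated Dynkin diagram is a chain of 3 nodes with a double edge at one end; the terminal node there is the unique long simple root (C_3), so the type is C_3 (the algebra sp(6)).

type C_3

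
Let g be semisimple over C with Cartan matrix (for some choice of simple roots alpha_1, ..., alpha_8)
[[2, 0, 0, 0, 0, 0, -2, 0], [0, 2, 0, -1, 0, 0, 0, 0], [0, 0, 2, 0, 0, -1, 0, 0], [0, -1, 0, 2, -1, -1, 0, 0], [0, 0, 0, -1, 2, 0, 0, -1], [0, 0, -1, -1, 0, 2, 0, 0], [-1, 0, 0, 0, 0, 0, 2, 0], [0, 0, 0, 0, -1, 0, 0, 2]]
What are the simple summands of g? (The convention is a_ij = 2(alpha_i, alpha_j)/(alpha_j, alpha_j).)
B_2 ⊕ E_6

The diagram associated to this matrix has two connected components: the simple roots {alpha_1, alpha_7} form a chain of 2 nodes with a double edge at one end; the terminal node there is the unique short simple root (B_2), and {alpha_2, alpha_3, alpha_4, alpha_5, alpha_6, alpha_8} form a chain of 5 nodes with one extra node attached to the third node from one end (E_6). A semisimple Lie algebra decomposes uniquely as the direct sum of simple ideals, one per connected component of its Dynkin diagram, so g ≅ B_2 ⊕ E_6 (dimension 10 + 78 = 88).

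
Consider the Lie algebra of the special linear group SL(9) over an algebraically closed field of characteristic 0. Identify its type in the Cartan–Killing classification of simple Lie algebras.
This is sl(9), which has dimension 9^2 - 1 = 80 and rank 9 - 1 = 8 (a Cartan subalgebra is the diagonal traceless matrices). In the classification of classical Lie algebras, the special linear algebra sl(n+1) has type A_n; here n = 8, so the Dynkin diagram is a chain of 8 nodes with single edges (A_8). Hence the type is A_8.

A8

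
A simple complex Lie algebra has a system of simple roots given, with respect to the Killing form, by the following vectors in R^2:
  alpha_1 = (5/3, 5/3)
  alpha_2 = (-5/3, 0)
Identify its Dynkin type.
Compute the Cartan integers a_ij = 2(alpha_i, alpha_j)/(alpha_j, alpha_j); the resulting 2x2 Cartan matrix is
[[2, -2], [-1, 2]].
The roots have two lengths (squared-length ratio 2:1); the short ones are alpha_{2}. The associated Dynkin diagram is a chain of 2 nodes with a double edge at one end; the terminal node there is the unique short simple root (B_2), so the type is B_2 (the algebra so(5)).

B2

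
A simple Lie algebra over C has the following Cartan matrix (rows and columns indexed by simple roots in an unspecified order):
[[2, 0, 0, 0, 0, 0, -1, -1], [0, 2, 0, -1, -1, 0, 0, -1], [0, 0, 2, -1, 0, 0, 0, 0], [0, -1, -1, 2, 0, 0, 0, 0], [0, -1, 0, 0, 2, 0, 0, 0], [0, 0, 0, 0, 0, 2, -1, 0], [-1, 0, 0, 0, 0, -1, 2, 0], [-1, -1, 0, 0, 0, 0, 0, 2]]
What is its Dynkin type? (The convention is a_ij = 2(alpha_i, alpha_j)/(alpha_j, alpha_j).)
The matrix has rank 8 with 2's on the diagonal. Reading the off-diagonal entries as Dynkin edges (a single edge where a_ij = a_ji = -1; a double or triple edge where a_ij * a_ji = 2 or 3), the diagram is a chain of 7 nodes with one extra node attached to the third node from one end (E_8). One simple-root ordering that puts it in standard form is (alpha_3, alpha_5, alpha_4, alpha_2, alpha_8, alpha_1, alpha_7, alpha_6). So the algebra is type E_8.

E_8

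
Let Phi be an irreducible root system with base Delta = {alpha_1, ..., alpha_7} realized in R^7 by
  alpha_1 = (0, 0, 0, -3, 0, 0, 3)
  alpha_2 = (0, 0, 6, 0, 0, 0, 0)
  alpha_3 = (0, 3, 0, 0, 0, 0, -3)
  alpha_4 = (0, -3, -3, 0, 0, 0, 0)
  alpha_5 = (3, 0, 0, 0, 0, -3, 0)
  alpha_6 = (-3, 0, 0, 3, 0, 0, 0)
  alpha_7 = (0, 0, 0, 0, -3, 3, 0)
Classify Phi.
Compute the Cartan integers a_ij = 2(alpha_i, alpha_j)/(alpha_j, alpha_j); the resulting 7x7 Cartan matrix is
[[2, 0, -1, 0, 0, -1, 0], [0, 2, 0, -2, 0, 0, 0], [-1, 0, 2, -1, 0, 0, 0], [0, -1, -1, 2, 0, 0, 0], [0, 0, 0, 0, 2, -1, -1], [-1, 0, 0, 0, -1, 2, 0], [0, 0, 0, 0, -1, 0, 2]].
The roots have two lengths (squared-length ratio 2:1); the short ones are alpha_{1,3,4,5,6,7}. The associated Dynkin diagram is a chain of 7 nodes with a double edge at one end; the terminal node there is the unique long simple root (C_7), so the type is C_7 (the algebra sp(14)).

C_7 (sp(14))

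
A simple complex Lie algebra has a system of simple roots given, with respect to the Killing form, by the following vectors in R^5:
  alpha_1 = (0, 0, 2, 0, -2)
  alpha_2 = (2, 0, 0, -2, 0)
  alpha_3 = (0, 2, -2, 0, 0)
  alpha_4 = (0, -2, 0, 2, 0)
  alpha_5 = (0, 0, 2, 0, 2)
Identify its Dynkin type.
Compute the Cartan integers a_ij = 2(alpha_i, alpha_j)/(alpha_j, alpha_j); the resulting 5x5 Cartan matrix is
[[2, 0, -1, 0, 0], [0, 2, 0, -1, 0], [-1, 0, 2, -1, -1], [0, -1, -1, 2, 0], [0, 0, -1, 0, 2]].
All simple roots have the same length, so the diagram is simply laced. The associated Dynkin diagram is a chain of 3 nodes with a fork of two nodes at one end (D_5), so the type is D_5 (the algebra so(10)).

D5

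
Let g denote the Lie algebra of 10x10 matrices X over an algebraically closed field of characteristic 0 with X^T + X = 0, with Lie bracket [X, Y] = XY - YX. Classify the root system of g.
This is so(10) with 10 even, which has dimension 10(10-1)/2 = 45 and rank 10/2 = 5. In the classification of classical Lie algebras, the orthogonal algebra so(2n) in an even number of variables has type D_n; here n = 5, so the Dynkin diagram is a chain of 3 nodes with a fork of two nodes at one end (D_5). Hence the type is D_5.

D_5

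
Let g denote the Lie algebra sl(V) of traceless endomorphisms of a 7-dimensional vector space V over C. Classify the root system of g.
This is sl(7), which has dimension 7^2 - 1 = 48 and rank 7 - 1 = 6 (a Cartan subalgebra is the diagonal traceless matrices). In the classification of classical Lie algebras, the special linear algebra sl(n+1) has type A_n; here n = 6, so the Dynkin diagram is a chain of 6 nodes with single edges (A_6). Hence the type is A_6.

A_6 (sl(7))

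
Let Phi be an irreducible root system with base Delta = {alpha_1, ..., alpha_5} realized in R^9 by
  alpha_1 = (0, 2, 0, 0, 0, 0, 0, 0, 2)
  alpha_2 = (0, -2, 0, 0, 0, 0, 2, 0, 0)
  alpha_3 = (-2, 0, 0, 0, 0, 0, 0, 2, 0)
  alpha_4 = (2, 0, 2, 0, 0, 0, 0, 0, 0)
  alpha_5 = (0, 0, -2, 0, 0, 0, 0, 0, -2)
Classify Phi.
A_5 (sl(6))

Compute the Cartan integers a_ij = 2(alpha_i, alpha_j)/(alpha_j, alpha_j); the resulting 5x5 Cartan matrix is
[[2, -1, 0, 0, -1], [-1, 2, 0, 0, 0], [0, 0, 2, -1, 0], [0, 0, -1, 2, -1], [-1, 0, 0, -1, 2]].
All simple roots have the same length, so the diagram is simply laced. The associated Dynkin diagram is a chain of 5 nodes with single edges (A_5), so the type is A_5 (the algebra sl(6)).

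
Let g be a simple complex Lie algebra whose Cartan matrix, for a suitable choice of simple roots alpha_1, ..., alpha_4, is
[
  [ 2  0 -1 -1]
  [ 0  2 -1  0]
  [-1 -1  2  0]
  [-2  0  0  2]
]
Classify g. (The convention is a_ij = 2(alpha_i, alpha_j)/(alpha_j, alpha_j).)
The matrix has rank 4 with 2's on the diagonal. Reading the off-diagonal entries as Dynkin edges (a single edge where a_ij = a_ji = -1; a double or triple edge where a_ij * a_ji = 2 or 3), the diagram is a chain of 4 nodes with a double edge at one end; the terminal node there is the unique long simple root (C_4). One simple-root ordering that puts it in standard form is (alpha_2, alpha_3, alpha_1, alpha_4). So the algebra is type C_4, i.e. sp(8).

C_4 (sp(8))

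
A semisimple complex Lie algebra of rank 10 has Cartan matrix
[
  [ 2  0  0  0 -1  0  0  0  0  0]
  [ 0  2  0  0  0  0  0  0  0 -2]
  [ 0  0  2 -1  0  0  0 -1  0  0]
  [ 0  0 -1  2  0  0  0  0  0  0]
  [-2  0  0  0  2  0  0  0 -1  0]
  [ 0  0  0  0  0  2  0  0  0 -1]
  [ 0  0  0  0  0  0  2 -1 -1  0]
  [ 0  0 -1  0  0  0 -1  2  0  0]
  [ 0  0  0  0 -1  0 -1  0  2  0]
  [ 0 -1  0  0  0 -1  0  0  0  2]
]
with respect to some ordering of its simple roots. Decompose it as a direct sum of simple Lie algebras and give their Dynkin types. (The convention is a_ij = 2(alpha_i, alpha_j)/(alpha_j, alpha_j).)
B_7 + C_3

The diagram associated to this matrix has two connected components: the simple roots {alpha_1, alpha_3, alpha_4, alpha_5, alpha_7, alpha_8, alpha_9} form a chain of 7 nodes with a double edge at one end; the terminal node there is the unique short simple root (B_7), and {alpha_2, alpha_6, alpha_10} form a chain of 3 nodes with a double edge at one end; the terminal node there is the unique long simple root (C_3). A semisimple Lie algebra decomposes uniquely as the direct sum of simple ideals, one per connected component of its Dynkin diagram, so g ≅ B_7 ⊕ C_3 (dimension 105 + 21 = 126).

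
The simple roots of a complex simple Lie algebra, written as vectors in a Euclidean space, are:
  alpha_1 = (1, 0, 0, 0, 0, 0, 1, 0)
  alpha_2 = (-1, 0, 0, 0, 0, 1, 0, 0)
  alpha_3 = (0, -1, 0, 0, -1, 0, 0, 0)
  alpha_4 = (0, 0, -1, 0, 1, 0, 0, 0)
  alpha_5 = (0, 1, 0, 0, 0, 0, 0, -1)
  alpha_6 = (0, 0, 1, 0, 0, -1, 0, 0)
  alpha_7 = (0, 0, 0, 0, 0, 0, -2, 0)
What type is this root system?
C_7

Compute the Cartan integers a_ij = 2(alpha_i, alpha_j)/(alpha_j, alpha_j); the resulting 7x7 Cartan matrix is
[[2, -1, 0, 0, 0, 0, -1], [-1, 2, 0, 0, 0, -1, 0], [0, 0, 2, -1, -1, 0, 0], [0, 0, -1, 2, 0, -1, 0], [0, 0, -1, 0, 2, 0, 0], [0, -1, 0, -1, 0, 2, 0], [-2, 0, 0, 0, 0, 0, 2]].
The roots have two lengths (squared-length ratio 2:1); the short ones are alpha_{1,2,3,4,5,6}. The associated Dynkin diagram is a chain of 7 nodes with a double edge at one end; the terminal node there is the unique long simple root (C_7), so the type is C_7 (the algebra sp(14)).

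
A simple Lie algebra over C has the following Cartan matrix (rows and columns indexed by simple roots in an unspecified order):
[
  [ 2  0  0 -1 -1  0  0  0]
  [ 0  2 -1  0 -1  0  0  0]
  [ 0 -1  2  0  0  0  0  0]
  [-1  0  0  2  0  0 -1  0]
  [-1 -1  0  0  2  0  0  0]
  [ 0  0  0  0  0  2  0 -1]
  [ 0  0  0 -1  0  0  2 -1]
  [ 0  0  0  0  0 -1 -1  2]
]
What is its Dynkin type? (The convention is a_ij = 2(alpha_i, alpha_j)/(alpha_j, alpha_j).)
The matrix has rank 8 with 2's on the diagonal. Reading the off-diagonal entries as Dynkin edges (a single edge where a_ij = a_ji = -1; a double or triple edge where a_ij * a_ji = 2 or 3), the diagram is a chain of 8 nodes with single edges (A_8). One simple-root ordering that puts it in standard form is (alpha_3, alpha_2, alpha_5, alpha_1, alpha_4, alpha_7, alpha_8, alpha_6). So the algebra is type A_8, i.e. sl(9).

type A_8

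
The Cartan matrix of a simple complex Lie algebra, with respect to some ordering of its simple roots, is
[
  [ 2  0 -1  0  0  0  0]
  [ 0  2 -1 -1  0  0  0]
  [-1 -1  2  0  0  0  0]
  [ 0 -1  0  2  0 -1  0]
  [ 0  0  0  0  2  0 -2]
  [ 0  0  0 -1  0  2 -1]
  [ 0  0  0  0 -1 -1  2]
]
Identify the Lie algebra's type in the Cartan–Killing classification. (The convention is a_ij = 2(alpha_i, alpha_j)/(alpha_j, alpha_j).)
The matrix has rank 7 with 2's on the diagonal. Reading the off-diagonal entries as Dynkin edges (a single edge where a_ij = a_ji = -1; a double or triple edge where a_ij * a_ji = 2 or 3), the diagram is a chain of 7 nodes with a double edge at one end; the terminal node there is the unique long simple root (C_7). One simple-root ordering that puts it in standard form is (alpha_1, alpha_3, alpha_2, alpha_4, alpha_6, alpha_7, alpha_5). So the algebra is type C_7, i.e. sp(14).

type C_7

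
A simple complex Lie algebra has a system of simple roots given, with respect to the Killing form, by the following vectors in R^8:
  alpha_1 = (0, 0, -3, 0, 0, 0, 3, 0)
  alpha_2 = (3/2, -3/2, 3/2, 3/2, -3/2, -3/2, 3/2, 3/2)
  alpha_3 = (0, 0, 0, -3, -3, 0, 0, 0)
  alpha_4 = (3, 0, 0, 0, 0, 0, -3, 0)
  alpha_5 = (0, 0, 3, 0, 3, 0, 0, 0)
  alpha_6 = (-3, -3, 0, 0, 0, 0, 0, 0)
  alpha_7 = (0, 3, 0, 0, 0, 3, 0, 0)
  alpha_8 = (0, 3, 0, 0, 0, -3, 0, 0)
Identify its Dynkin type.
Compute the Cartan integers a_ij = 2(alpha_i, alpha_j)/(alpha_j, alpha_j); the resulting 8x8 Cartan matrix is
[[2, 0, 0, -1, -1, 0, 0, 0], [0, 2, 0, 0, 0, 0, -1, 0], [0, 0, 2, 0, -1, 0, 0, 0], [-1, 0, 0, 2, 0, -1, 0, 0], [-1, 0, -1, 0, 2, 0, 0, 0], [0, 0, 0, -1, 0, 2, -1, -1], [0, -1, 0, 0, 0, -1, 2, 0], [0, 0, 0, 0, 0, -1, 0, 2]].
All simple roots have the same length, so the diagram is simply laced. The associated Dynkin diagram is a chain of 7 nodes with one extra node attached to the third node from one end (E_8), so the type is E_8.

type E_8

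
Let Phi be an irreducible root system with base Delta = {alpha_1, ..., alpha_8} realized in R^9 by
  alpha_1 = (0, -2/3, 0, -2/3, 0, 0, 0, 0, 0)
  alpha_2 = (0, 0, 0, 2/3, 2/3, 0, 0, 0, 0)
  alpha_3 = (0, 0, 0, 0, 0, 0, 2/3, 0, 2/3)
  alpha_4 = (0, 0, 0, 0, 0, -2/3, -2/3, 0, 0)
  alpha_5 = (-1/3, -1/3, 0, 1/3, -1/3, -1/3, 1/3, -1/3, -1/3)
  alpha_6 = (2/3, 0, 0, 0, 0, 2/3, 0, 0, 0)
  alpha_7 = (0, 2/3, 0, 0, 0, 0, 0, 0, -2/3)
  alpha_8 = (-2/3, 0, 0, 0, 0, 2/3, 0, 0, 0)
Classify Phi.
E_8

Compute the Cartan integers a_ij = 2(alpha_i, alpha_j)/(alpha_j, alpha_j); the resulting 8x8 Cartan matrix is
[[2, -1, 0, 0, 0, 0, -1, 0], [-1, 2, 0, 0, 0, 0, 0, 0], [0, 0, 2, -1, 0, 0, -1, 0], [0, 0, -1, 2, 0, -1, 0, -1], [0, 0, 0, 0, 2, -1, 0, 0], [0, 0, 0, -1, -1, 2, 0, 0], [-1, 0, -1, 0, 0, 0, 2, 0], [0, 0, 0, -1, 0, 0, 0, 2]].
All simple roots have the same length, so the diagram is simply laced. The associated Dynkin diagram is a chain of 7 nodes with one extra node attached to the third node from one end (E_8), so the type is E_8.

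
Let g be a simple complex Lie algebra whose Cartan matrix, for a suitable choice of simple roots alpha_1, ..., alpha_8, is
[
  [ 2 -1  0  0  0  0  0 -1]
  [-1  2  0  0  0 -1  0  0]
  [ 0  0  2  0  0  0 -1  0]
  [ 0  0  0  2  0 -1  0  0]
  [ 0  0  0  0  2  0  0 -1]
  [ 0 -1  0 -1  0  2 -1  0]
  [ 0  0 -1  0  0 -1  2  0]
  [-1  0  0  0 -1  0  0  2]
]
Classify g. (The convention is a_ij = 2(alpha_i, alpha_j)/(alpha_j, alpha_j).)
The matrix has rank 8 with 2's on the diagonal. Reading the off-diagonal entries as Dynkin edges (a single edge where a_ij = a_ji = -1; a double or triple edge where a_ij * a_ji = 2 or 3), the diagram is a chain of 7 nodes with one extra node attached to the third node from one end (E_8). One simple-root ordering that puts it in standard form is (alpha_3, alpha_4, alpha_7, alpha_6, alpha_2, alpha_1, alpha_8, alpha_5). So the algebra is type E_8.

type E_8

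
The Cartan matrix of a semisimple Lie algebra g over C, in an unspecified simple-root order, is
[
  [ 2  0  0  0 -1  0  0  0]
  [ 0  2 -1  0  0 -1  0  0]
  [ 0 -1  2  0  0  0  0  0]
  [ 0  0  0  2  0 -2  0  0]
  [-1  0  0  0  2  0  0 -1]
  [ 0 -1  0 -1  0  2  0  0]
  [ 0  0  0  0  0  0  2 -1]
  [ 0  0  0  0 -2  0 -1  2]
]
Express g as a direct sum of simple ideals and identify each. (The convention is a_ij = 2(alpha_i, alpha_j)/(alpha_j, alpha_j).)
The diagram associated to this matrix has two connected components: the simple roots {alpha_2, alpha_3, alpha_4, alpha_6} form a chain of 4 nodes with a double edge at one end; the terminal node there is the unique long simple root (C_4), and {alpha_1, alpha_5, alpha_7, alpha_8} form a chain of 4 nodes with a double edge between the middle two (F_4). A semisimple Lie algebra decomposes uniquely as the direct sum of simple ideals, one per connected component of its Dynkin diagram, so g ≅ C_4 ⊕ F_4 (dimension 36 + 52 = 88).

C_4 ⊕ F_4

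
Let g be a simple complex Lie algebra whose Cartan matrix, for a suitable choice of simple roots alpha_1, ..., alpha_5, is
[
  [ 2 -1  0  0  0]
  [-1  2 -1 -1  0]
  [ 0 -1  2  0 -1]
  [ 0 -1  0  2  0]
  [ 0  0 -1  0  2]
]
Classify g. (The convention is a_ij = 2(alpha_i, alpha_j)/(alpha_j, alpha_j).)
type D_5

The matrix has rank 5 with 2's on the diagonal. Reading the off-diagonal entries as Dynkin edges (a single edge where a_ij = a_ji = -1; a double or triple edge where a_ij * a_ji = 2 or 3), the diagram is a chain of 3 nodes with a fork of two nodes at one end (D_5). One simple-root ordering that puts it in standard form is (alpha_5, alpha_3, alpha_2, alpha_4, alpha_1). So the algebra is type D_5, i.e. so(10).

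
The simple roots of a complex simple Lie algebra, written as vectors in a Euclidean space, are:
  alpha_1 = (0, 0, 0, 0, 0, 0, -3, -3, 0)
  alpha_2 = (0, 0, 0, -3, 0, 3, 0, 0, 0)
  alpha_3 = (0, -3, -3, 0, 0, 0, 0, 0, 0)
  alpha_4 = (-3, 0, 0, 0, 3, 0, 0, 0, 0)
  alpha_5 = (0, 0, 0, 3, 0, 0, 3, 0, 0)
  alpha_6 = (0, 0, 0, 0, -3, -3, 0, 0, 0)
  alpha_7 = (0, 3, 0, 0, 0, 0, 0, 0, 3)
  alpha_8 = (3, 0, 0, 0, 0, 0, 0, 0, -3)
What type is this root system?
Compute the Cartan integers a_ij = 2(alpha_i, alpha_j)/(alpha_j, alpha_j); the resulting 8x8 Cartan matrix is
[[2, 0, 0, 0, -1, 0, 0, 0], [0, 2, 0, 0, -1, -1, 0, 0], [0, 0, 2, 0, 0, 0, -1, 0], [0, 0, 0, 2, 0, -1, 0, -1], [-1, -1, 0, 0, 2, 0, 0, 0], [0, -1, 0, -1, 0, 2, 0, 0], [0, 0, -1, 0, 0, 0, 2, -1], [0, 0, 0, -1, 0, 0, -1, 2]].
All simple roots have the same length, so the diagram is simply laced. The associated Dynkin diagram is a chain of 8 nodes with single edges (A_8), so the type is A_8 (the algebra sl(9)).

A_8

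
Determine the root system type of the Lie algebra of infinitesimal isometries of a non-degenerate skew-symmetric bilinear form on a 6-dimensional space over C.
This is sp(6), which has dimension 6(6+1)/2 = 21 and rank 6/2 = 3. In the classification of classical Lie algebras, the symplectic algebra sp(2n) has type C_n; here n = 3, so the Dynkin diagram is a chain of 3 nodes with a double edge at one end; the terminal node there is the unique long simple root (C_3). Hence the type is C_3.

type C_3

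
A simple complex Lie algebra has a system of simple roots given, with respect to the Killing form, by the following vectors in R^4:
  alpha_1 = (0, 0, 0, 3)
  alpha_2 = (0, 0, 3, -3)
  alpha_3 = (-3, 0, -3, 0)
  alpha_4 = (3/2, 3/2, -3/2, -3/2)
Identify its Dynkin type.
F_4

Compute the Cartan integers a_ij = 2(alpha_i, alpha_j)/(alpha_j, alpha_j); the resulting 4x4 Cartan matrix is
[[2, -1, 0, -1], [-2, 2, -1, 0], [0, -1, 2, 0], [-1, 0, 0, 2]].
The roots have two lengths (squared-length ratio 2:1); the short ones are alpha_{1,4}. The associated Dynkin diagram is a chain of 4 nodes with a double edge between the middle two (F_4), so the type is F_4.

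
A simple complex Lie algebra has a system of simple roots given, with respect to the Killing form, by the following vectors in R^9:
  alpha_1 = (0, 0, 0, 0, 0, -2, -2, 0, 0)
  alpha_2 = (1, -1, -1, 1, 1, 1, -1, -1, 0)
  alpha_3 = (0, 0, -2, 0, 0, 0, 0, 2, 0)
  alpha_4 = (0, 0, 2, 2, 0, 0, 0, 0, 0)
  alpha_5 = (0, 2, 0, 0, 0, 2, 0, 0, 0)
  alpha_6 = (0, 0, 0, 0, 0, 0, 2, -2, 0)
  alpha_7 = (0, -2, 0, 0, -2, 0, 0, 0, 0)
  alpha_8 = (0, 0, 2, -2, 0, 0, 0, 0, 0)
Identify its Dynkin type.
Compute the Cartan integers a_ij = 2(alpha_i, alpha_j)/(alpha_j, alpha_j); the resulting 8x8 Cartan matrix is
[[2, 0, 0, 0, -1, -1, 0, 0], [0, 2, 0, 0, 0, 0, 0, -1], [0, 0, 2, -1, 0, -1, 0, -1], [0, 0, -1, 2, 0, 0, 0, 0], [-1, 0, 0, 0, 2, 0, -1, 0], [-1, 0, -1, 0, 0, 2, 0, 0], [0, 0, 0, 0, -1, 0, 2, 0], [0, -1, -1, 0, 0, 0, 0, 2]].
All simple roots have the same length, so the diagram is simply laced. The associated Dynkin diagram is a chain of 7 nodes with one extra node attached to the third node from one end (E_8), so the type is E_8.

E_8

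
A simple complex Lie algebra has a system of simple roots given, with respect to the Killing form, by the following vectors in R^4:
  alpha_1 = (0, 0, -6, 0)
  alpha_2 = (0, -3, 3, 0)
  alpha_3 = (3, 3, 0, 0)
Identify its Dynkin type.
type C_3

Compute the Cartan integers a_ij = 2(alpha_i, alpha_j)/(alpha_j, alpha_j); the resulting 3x3 Cartan matrix is
[[2, -2, 0], [-1, 2, -1], [0, -1, 2]].
The roots have two lengths (squared-length ratio 2:1); the short ones are alpha_{2,3}. The associated Dynkin diagram is a chain of 3 nodes with a double edge at one end; the terminal node there is the unique long simple root (C_3), so the type is C_3 (the algebra sp(6)).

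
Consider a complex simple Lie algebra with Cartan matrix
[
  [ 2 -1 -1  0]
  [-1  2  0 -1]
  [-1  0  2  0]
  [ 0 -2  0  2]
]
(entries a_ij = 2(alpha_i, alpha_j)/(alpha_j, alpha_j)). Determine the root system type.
C_4 (sp(8))

The matrix has rank 4 with 2's on the diagonal. Reading the off-diagonal entries as Dynkin edges (a single edge where a_ij = a_ji = -1; a double or triple edge where a_ij * a_ji = 2 or 3), the diagram is a chain of 4 nodes with a double edge at one end; the terminal node there is the unique long simple root (C_4). One simple-root ordering that puts it in standard form is (alpha_3, alpha_1, alpha_2, alpha_4). So the algebra is type C_4, i.e. sp(8).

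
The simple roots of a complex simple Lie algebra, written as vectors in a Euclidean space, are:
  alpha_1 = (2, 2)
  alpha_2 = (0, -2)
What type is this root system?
type B_2

Compute the Cartan integers a_ij = 2(alpha_i, alpha_j)/(alpha_j, alpha_j); the resulting 2x2 Cartan matrix is
[[2, -2], [-1, 2]].
The roots have two lengths (squared-length ratio 2:1); the short ones are alpha_{2}. The associated Dynkin diagram is a chain of 2 nodes with a double edge at one end; the terminal node there is the unique short simple root (B_2), so the type is B_2 (the algebra so(5)).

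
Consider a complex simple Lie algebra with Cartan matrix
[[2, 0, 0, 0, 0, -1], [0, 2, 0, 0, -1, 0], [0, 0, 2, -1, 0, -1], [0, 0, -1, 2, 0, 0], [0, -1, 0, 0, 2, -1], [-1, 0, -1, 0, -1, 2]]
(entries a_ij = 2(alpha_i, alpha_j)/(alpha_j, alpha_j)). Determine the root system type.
E_6

The matrix has rank 6 with 2's on the diagonal. Reading the off-diagonal entries as Dynkin edges (a single edge where a_ij = a_ji = -1; a double or triple edge where a_ij * a_ji = 2 or 3), the diagram is a chain of 5 nodes with one extra node attached to the third node from one end (E_6). One simple-root ordering that puts it in standard form is (alpha_2, alpha_1, alpha_5, alpha_6, alpha_3, alpha_4). So the algebra is type E_6.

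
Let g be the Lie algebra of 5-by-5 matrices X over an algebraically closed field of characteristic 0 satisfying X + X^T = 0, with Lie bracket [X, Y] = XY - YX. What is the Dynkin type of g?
This is so(5) with 5 odd, which has dimension 5(5-1)/2 = 10 and rank (5-1)/2 = 2. In the classification of classical Lie algebras, the orthogonal algebra so(2n+1) in an odd number of variables has type B_n; here n = 2, so the Dynkin diagram is a chain of 2 nodes with a double edge at one end; the terminal node there is the unique short simple root (B_2). Hence the type is B_2.

B_2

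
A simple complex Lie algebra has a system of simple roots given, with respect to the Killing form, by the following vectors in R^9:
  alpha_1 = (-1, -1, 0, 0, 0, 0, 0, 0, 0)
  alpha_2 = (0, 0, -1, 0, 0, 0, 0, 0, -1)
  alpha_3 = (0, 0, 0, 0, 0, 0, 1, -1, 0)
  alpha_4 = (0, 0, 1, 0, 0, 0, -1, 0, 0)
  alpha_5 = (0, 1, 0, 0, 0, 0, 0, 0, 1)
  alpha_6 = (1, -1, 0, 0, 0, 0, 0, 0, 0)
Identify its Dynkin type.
Compute the Cartan integers a_ij = 2(alpha_i, alpha_j)/(alpha_j, alpha_j); the resulting 6x6 Cartan matrix is
[[2, 0, 0, 0, -1, 0], [0, 2, 0, -1, -1, 0], [0, 0, 2, -1, 0, 0], [0, -1, -1, 2, 0, 0], [-1, -1, 0, 0, 2, -1], [0, 0, 0, 0, -1, 2]].
All simple roots have the same length, so the diagram is simply laced. The associated Dynkin diagram is a chain of 4 nodes with a fork of two nodes at one end (D_6), so the type is D_6 (the algebra so(12)).

D_6 (so(12))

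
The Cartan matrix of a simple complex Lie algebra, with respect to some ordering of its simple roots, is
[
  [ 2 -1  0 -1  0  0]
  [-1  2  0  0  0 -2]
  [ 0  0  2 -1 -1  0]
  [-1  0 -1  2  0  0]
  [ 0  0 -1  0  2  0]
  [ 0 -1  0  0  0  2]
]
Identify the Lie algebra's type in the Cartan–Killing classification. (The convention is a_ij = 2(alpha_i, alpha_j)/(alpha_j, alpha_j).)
B_6 (so(13))

The matrix has rank 6 with 2's on the diagonal. Reading the off-diagonal entries as Dynkin edges (a single edge where a_ij = a_ji = -1; a double or triple edge where a_ij * a_ji = 2 or 3), the diagram is a chain of 6 nodes with a double edge at one end; the terminal node there is the unique short simple root (B_6). One simple-root ordering that puts it in standard form is (alpha_5, alpha_3, alpha_4, alpha_1, alpha_2, alpha_6). So the algebra is type B_6, i.e. so(13).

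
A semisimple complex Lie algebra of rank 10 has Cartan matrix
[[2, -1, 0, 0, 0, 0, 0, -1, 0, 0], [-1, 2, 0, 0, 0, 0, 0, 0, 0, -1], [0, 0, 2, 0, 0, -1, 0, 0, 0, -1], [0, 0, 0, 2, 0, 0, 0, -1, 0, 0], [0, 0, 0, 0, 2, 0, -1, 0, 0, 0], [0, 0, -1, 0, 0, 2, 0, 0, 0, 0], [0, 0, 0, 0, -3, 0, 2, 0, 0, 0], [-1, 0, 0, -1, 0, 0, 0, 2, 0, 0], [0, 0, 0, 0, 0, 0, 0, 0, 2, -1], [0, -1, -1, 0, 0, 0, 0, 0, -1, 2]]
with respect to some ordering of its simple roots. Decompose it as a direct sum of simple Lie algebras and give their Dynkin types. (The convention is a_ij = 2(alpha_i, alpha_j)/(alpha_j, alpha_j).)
The diagram associated to this matrix has two connected components: the simple roots {alpha_1, alpha_2, alpha_3, alpha_4, alpha_6, alpha_8, alpha_9, alpha_10} form a chain of 7 nodes with one extra node attached to the third node from one end (E_8), and {alpha_5, alpha_7} form two nodes joined by a triple edge (G_2). A semisimple Lie algebra decomposes uniquely as the direct sum of simple ideals, one per connected component of its Dynkin diagram, so g ≅ E_8 ⊕ G_2 (dimension 248 + 14 = 262).

E8 ⊕ G2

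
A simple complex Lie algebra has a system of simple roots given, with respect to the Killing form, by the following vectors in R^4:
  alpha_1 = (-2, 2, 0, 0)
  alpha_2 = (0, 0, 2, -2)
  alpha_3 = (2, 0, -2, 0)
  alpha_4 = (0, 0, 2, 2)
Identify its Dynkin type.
Compute the Cartan integers a_ij = 2(alpha_i, alpha_j)/(alpha_j, alpha_j); the resulting 4x4 Cartan matrix is
[[2, 0, -1, 0], [0, 2, -1, 0], [-1, -1, 2, -1], [0, 0, -1, 2]].
All simple roots have the same length, so the diagram is simply laced. The associated Dynkin diagram is a chain of 2 nodes with a fork of two nodes at one end (D_4), so the type is D_4 (the algebra so(8)).

D4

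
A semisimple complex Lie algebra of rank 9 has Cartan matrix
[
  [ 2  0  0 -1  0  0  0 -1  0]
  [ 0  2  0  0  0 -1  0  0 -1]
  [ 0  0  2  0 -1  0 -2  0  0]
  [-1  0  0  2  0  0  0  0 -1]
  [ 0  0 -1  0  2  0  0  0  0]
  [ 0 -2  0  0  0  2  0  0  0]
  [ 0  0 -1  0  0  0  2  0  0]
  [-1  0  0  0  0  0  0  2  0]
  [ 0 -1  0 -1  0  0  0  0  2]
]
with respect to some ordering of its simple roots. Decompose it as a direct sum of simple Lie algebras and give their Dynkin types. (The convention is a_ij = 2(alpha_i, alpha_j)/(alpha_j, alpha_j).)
The diagram associated to this matrix has two connected components: the simple roots {alpha_3, alpha_5, alpha_7} form a chain of 3 nodes with a double edge at one end; the terminal node there is the unique short simple root (B_3), and {alpha_1, alpha_2, alpha_4, alpha_6, alpha_8, alpha_9} form a chain of 6 nodes with a double edge at one end; the terminal node there is the unique long simple root (C_6). A semisimple Lie algebra decomposes uniquely as the direct sum of simple ideals, one per connected component of its Dynkin diagram, so g ≅ B_3 ⊕ C_6 (dimension 21 + 78 = 99).

B_3 (so(7)) ⊕ C_6 (sp(12))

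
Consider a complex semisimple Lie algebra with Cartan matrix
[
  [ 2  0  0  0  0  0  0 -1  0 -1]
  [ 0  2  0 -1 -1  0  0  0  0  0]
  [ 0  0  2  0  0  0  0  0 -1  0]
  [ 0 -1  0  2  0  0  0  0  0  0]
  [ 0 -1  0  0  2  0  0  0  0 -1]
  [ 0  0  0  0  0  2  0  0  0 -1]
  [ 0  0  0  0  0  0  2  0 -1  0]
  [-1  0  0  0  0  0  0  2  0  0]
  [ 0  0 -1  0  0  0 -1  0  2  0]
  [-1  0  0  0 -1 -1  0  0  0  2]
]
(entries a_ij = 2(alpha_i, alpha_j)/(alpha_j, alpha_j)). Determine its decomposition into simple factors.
The diagram associated to this matrix has two connected components: the simple roots {alpha_3, alpha_7, alpha_9} form a chain of 3 nodes with single edges (A_3), and {alpha_1, alpha_2, alpha_4, alpha_5, alpha_6, alpha_8, alpha_10} form a chain of 6 nodes with one extra node attached to the third node from one end (E_7). A semisimple Lie algebra decomposes uniquely as the direct sum of simple ideals, one per connected component of its Dynkin diagram, so g ≅ A_3 ⊕ E_7 (dimension 15 + 133 = 148).

A_3 + E_7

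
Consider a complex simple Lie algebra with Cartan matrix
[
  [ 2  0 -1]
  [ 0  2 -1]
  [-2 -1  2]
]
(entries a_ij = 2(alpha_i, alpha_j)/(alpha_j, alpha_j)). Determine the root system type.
The matrix has rank 3 with 2's on the diagonal. Reading the off-diagonal entries as Dynkin edges (a single edge where a_ij = a_ji = -1; a double or triple edge where a_ij * a_ji = 2 or 3), the diagram is a chain of 3 nodes with a double edge at one end; the terminal node there is the unique short simple root (B_3). One simple-root ordering that puts it in standard form is (alpha_2, alpha_3, alpha_1). So the algebra is type B_3, i.e. so(7).

type B_3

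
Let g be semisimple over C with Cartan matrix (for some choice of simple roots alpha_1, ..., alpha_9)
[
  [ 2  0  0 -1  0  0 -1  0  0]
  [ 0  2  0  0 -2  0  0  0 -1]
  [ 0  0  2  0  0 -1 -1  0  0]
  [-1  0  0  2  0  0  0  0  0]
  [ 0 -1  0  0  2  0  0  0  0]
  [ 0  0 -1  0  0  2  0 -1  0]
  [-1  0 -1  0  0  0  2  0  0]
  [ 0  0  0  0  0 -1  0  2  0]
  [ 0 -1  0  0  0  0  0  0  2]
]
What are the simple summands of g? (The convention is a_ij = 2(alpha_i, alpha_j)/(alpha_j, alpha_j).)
The diagram associated to this matrix has two connected components: the simple roots {alpha_1, alpha_3, alpha_4, alpha_6, alpha_7, alpha_8} form a chain of 6 nodes with single edges (A_6), and {alpha_2, alpha_5, alpha_9} form a chain of 3 nodes with a double edge at one end; the terminal node there is the unique short simple root (B_3). A semisimple Lie algebra decomposes uniquely as the direct sum of simple ideals, one per connected component of its Dynkin diagram, so g ≅ A_6 ⊕ B_3 (dimension 48 + 21 = 69).

type A_6 ⊕ type B_3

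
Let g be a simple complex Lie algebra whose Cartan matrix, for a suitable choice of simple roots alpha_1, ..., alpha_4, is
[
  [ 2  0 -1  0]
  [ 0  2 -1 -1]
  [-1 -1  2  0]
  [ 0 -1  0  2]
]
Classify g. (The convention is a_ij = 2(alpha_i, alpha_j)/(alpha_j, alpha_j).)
type A_4

The matrix has rank 4 with 2's on the diagonal. Reading the off-diagonal entries as Dynkin edges (a single edge where a_ij = a_ji = -1; a double or triple edge where a_ij * a_ji = 2 or 3), the diagram is a chain of 4 nodes with single edges (A_4). One simple-root ordering that puts it in standard form is (alpha_1, alpha_3, alpha_2, alpha_4). So the algebra is type A_4, i.e. sl(5).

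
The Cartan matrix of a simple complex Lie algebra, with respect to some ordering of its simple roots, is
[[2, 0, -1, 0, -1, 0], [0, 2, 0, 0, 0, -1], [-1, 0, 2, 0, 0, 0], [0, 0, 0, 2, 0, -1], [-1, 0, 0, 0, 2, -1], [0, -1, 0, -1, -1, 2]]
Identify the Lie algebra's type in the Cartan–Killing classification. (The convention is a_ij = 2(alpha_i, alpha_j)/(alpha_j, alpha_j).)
The matrix has rank 6 with 2's on the diagonal. Reading the off-diagonal entries as Dynkin edges (a single edge where a_ij = a_ji = -1; a double or triple edge where a_ij * a_ji = 2 or 3), the diagram is a chain of 4 nodes with a fork of two nodes at one end (D_6). One simple-root ordering that puts it in standard form is (alpha_3, alpha_1, alpha_5, alpha_6, alpha_2, alpha_4). So the algebra is type D_6, i.e. so(12).

D_6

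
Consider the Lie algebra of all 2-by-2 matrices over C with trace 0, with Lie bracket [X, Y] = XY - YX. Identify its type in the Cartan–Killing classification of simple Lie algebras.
This is sl(2), which has dimension 2^2 - 1 = 3 and rank 2 - 1 = 1 (a Cartan subalgebra is the diagonal traceless matrices). In the classification of classical Lie algebras, the special linear algebra sl(n+1) has type A_n; here n = 1, so the Dynkin diagram is a chain of 1 nodes with single edges (A_1). Hence the type is A_1.

A1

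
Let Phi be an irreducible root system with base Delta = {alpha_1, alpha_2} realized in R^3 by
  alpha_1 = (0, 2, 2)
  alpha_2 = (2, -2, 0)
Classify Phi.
A2

Compute the Cartan integers a_ij = 2(alpha_i, alpha_j)/(alpha_j, alpha_j); the resulting 2x2 Cartan matrix is
[[2, -1], [-1, 2]].
All simple roots have the same length, so the diagram is simply laced. The associated Dynkin diagram is a chain of 2 nodes with single edges (A_2), so the type is A_2 (the algebra sl(3)).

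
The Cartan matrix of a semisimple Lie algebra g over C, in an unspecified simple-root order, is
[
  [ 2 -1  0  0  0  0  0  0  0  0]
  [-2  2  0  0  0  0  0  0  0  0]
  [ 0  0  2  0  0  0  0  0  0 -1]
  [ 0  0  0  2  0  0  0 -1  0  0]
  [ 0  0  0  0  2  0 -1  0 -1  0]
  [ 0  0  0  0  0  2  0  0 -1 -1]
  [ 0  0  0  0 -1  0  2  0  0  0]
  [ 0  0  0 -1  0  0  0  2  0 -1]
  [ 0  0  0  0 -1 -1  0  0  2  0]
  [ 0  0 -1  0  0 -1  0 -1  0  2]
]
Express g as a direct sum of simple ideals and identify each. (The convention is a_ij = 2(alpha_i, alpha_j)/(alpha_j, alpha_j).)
B2 ⊕ E8

The diagram associated to this matrix has two connected components: the simple roots {alpha_1, alpha_2} form a chain of 2 nodes with a double edge at one end; the terminal node there is the unique short simple root (B_2), and {alpha_3, alpha_4, alpha_5, alpha_6, alpha_7, alpha_8, alpha_9, alpha_10} form a chain of 7 nodes with one extra node attached to the third node from one end (E_8). A semisimple Lie algebra decomposes uniquely as the direct sum of simple ideals, one per connected component of its Dynkin diagram, so g ≅ B_2 ⊕ E_8 (dimension 10 + 248 = 258).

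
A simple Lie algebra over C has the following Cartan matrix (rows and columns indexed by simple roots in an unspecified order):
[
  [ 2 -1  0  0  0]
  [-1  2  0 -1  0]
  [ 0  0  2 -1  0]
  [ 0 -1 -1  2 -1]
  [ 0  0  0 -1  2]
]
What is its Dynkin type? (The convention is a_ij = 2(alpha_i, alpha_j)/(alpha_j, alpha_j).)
D_5 (so(10))

The matrix has rank 5 with 2's on the diagonal. Reading the off-diagonal entries as Dynkin edges (a single edge where a_ij = a_ji = -1; a double or triple edge where a_ij * a_ji = 2 or 3), the diagram is a chain of 3 nodes with a fork of two nodes at one end (D_5). One simple-root ordering that puts it in standard form is (alpha_1, alpha_2, alpha_4, alpha_5, alpha_3). So the algebra is type D_5, i.e. so(10).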